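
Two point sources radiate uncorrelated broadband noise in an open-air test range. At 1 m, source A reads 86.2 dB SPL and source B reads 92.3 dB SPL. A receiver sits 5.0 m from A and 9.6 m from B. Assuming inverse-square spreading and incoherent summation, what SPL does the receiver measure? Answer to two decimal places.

75.45 dB SPL

At the listener: L_A = 86.2 − 20·log₁₀(5.0) = 72.221 dB; L_B = 92.3 − 20·log₁₀(9.6) = 72.655 dB.
Combined: 10·log₁₀(10^(72.221/10)+10^(72.655/10)) = 75.45 dB SPL.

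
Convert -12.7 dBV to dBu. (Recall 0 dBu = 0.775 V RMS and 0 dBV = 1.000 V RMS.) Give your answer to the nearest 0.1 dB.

-10.5 dBu

The offset between the scales is 20·log₁₀(0.775/1.000) = −2.214 dB.
So dBu = -12.7 + 2.214 = -10.5 dBu.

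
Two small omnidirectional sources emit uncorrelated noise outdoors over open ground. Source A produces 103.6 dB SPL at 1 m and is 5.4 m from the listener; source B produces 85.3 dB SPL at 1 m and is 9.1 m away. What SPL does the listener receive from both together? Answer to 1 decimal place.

At the listener: L_A = 103.6 − 20·log₁₀(5.4) = 88.95 dB; L_B = 85.3 − 20·log₁₀(9.1) = 66.12 dB.
Combined: 10·log₁₀(10^(88.95/10)+10^(66.12/10)) = 89.0 dB SPL.

89.0 dB SPL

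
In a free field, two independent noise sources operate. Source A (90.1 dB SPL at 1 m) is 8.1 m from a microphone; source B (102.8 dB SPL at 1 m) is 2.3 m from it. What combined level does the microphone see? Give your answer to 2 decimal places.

At the listener: L_A = 90.1 − 20·log₁₀(8.1) = 71.930 dB; L_B = 102.8 − 20·log₁₀(2.3) = 95.565 dB.
Combined: 10·log₁₀(10^(71.930/10)+10^(95.565/10)) = 95.58 dB SPL.

95.58 dB SPL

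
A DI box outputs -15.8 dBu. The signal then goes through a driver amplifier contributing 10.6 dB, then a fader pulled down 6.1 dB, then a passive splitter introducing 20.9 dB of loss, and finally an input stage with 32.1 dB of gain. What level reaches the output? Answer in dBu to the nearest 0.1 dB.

Gain stages sum in dB:
-15.8 + 10.6 − 6.1 − 20.9 + 32.1 = -0.1 dBu.

-0.1 dBu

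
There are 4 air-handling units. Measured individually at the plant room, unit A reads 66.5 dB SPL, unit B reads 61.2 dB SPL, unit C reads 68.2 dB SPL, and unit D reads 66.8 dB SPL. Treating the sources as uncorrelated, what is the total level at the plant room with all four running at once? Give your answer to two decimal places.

72.35 dB SPL

Uncorrelated sources add in intensity (power), not in dB.
L_total = 10·log₁₀(10^(66.5/10) + 10^(61.2/10) + 10^(68.2/10) + 10^(66.8/10)) = 10·log₁₀(17180000) = 72.35 dB SPL.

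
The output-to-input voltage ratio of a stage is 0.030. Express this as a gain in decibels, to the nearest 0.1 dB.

-30.5 dB

Voltage is an amplitude quantity, so gain = 20·log₁₀(V_out/V_in).
20·log₁₀(0.030) = -30.5 dB.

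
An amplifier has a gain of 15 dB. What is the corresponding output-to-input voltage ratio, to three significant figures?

5.62

Voltage ratio = 10^(dB/20).
10^(15/20) = 10^(0.7500) = 5.62.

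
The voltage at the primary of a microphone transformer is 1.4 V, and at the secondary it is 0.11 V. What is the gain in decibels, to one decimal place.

-22.1 dB

For a voltage ratio, dB = 20·log₁₀(V₂/V₁).
20·log₁₀(0.11/1.4) = 20·log₁₀(0.07857) = -22.1 dB.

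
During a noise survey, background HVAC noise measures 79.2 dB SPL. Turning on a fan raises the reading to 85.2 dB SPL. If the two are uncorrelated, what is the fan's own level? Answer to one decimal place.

83.9 dB SPL

Background correction is a power subtraction:
L_src = 10·log₁₀(10^(85.2/10) − 10^(79.2/10)) = 10·log₁₀(248000000) = 83.9 dB SPL.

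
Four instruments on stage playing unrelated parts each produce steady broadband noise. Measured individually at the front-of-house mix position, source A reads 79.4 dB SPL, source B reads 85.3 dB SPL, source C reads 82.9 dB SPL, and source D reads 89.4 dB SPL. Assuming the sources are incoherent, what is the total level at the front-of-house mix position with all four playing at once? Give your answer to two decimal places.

91.74 dB SPL

Add the sources as powers (linear), then convert back to dB:
L_total = 10·log₁₀(10^(79.4/10) + 10^(85.3/10) + 10^(82.9/10) + 10^(89.4/10)) = 10·log₁₀(1492000000) = 91.74 dB SPL.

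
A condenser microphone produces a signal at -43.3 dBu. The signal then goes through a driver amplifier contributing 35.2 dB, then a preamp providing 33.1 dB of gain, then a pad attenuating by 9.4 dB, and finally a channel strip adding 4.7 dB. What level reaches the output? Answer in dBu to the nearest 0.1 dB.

+20.3 dBu

Gain stages sum in dB:
-43.3 + 35.2 + 33.1 − 9.4 + 4.7 = +20.3 dBu.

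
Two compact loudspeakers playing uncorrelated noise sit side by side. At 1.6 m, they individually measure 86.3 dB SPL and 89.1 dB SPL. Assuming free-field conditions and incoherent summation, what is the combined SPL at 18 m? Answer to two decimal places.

69.91 dB SPL

Combined at 1.6 m: 10·log₁₀(10^(86.3/10)+10^(89.1/10)) = 90.932 dB SPL.
Then apply −20·log₁₀(18/1.6) = -21.023 dB → 69.91 dB SPL.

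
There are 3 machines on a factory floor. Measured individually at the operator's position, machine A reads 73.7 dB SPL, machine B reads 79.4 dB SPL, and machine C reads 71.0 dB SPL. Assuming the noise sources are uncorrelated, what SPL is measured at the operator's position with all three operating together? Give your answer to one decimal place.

80.9 dB SPL

Uncorrelated sources add in intensity (power), not in dB.
L_total = 10·log₁₀(10^(73.7/10) + 10^(79.4/10) + 10^(71.0/10)) = 10·log₁₀(123100000) = 80.9 dB SPL.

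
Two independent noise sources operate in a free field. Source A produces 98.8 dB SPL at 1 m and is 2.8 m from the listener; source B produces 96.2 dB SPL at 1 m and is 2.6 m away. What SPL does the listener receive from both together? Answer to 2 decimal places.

At the listener: L_A = 98.8 − 20·log₁₀(2.8) = 89.857 dB; L_B = 96.2 − 20·log₁₀(2.6) = 87.901 dB.
Combined: 10·log₁₀(10^(89.857/10)+10^(87.901/10)) = 92.00 dB SPL.

92.00 dB SPL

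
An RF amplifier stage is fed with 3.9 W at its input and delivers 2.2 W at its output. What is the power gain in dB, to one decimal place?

-2.5 dB

Power is a power quantity, so gain = 10·log₁₀(P_out/P_in).
10·log₁₀(2.2/3.9) = 10·log₁₀(0.5641) = -2.5 dB.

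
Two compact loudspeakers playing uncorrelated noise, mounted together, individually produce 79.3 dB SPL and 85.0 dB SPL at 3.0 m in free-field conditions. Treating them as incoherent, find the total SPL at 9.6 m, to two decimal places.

75.93 dB SPL

Combined at 3.0 m: 10·log₁₀(10^(79.3/10)+10^(85.0/10)) = 86.035 dB SPL.
Then apply −20·log₁₀(9.6/3.0) = -10.103 dB → 75.93 dB SPL.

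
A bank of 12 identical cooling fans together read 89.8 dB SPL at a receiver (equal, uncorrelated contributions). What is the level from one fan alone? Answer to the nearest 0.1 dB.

79.0 dB SPL

12 equal incoherent sources add 10·log₁₀(12) = 10.79 dB over one source.
L_one = 89.8 − 10.79 = 79.0 dB SPL.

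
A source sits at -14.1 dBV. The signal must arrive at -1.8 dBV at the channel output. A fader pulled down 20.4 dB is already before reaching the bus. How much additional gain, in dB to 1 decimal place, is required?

The required make-up gain is the shortfall in the dB sum.
G = -1.8 − (-14.1) + 20.4 = 32.7 dB.

32.7 dB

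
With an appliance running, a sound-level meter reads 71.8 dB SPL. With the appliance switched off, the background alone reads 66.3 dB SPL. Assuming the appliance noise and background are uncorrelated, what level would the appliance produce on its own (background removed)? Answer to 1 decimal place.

70.4 dB SPL

Subtract intensities: L_src = 10·log₁₀(10^(L_total/10) − 10^(L_bg/10)).
L_src = 10·log₁₀(10^(71.8/10) − 10^(66.3/10)) = 10·log₁₀(10870000) = 70.4 dB SPL.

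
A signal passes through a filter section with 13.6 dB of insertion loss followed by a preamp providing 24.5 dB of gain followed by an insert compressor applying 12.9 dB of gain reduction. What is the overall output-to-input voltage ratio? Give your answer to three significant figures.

0.794

Net gain = (−13.6) + 24.5 + (−12.9) = -2.0 dB.
Voltage ratio = 10^(-2.0/20) = 0.794.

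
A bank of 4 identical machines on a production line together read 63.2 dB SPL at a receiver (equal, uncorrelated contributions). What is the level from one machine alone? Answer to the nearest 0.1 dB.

4 equal incoherent sources add 10·log₁₀(4) = 6.02 dB over one source.
L_one = 63.2 − 6.02 = 57.2 dB SPL.

57.2 dB SPL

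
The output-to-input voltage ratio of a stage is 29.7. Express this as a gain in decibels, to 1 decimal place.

29.5 dB

Voltage ratio → dB uses the 20·log₁₀ form:
20·log₁₀(29.7) = 29.5 dB.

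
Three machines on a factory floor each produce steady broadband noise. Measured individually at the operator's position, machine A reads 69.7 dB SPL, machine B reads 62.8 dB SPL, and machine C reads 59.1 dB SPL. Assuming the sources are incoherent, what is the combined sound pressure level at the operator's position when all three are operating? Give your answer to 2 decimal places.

Add the sources as powers (linear), then convert back to dB:
L_total = 10·log₁₀(10^(69.7/10) + 10^(62.8/10) + 10^(59.1/10)) = 10·log₁₀(12050000) = 70.81 dB SPL.

70.81 dB SPL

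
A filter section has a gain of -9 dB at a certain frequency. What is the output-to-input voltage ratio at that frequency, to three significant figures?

0.355

Voltage ratio = 10^(dB/20).
10^(-9/20) = 10^(-0.4500) = 0.355.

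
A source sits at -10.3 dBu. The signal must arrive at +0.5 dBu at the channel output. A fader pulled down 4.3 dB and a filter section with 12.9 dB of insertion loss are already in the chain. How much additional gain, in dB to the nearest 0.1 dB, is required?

28.0 dB

The required make-up gain is the shortfall in the dB sum.
G = +0.5 − (-10.3) + 4.3 + 12.9 = 28.0 dB.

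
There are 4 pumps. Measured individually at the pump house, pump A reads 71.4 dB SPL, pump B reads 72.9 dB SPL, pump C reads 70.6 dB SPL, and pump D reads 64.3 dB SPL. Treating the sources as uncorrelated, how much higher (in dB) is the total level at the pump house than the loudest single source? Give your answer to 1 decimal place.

3.9 dB

Incoherent sources sum as intensities:
L_total = 10·log₁₀(10^(71.4/10) + 10^(72.9/10) + 10^(70.6/10) + 10^(64.3/10)) = 76.76 dB SPL.
Excess over the loudest (72.9 dB): 76.76 − 72.9 = 3.9 dB.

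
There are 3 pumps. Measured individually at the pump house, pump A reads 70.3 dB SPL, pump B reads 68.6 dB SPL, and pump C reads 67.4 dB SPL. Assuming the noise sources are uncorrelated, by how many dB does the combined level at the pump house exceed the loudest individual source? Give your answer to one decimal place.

Add the sources as powers (linear), then convert back to dB:
L_total = 10·log₁₀(10^(70.3/10) + 10^(68.6/10) + 10^(67.4/10)) = 73.70 dB SPL.
Excess over the loudest (70.3 dB): 73.70 − 70.3 = 3.4 dB.

3.4 dB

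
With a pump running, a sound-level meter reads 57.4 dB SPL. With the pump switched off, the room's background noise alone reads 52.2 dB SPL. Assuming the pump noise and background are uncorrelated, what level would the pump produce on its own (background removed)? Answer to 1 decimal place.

Remove the background by subtracting linear intensities:
L_src = 10·log₁₀(10^(57.4/10) − 10^(52.2/10)) = 10·log₁₀(383600) = 55.8 dB SPL.

55.8 dB SPL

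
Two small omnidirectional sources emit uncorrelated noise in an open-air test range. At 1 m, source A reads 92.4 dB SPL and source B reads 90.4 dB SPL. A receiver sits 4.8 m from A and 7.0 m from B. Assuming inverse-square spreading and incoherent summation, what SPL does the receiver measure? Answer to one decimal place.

At the listener: L_A = 92.4 − 20·log₁₀(4.8) = 78.78 dB; L_B = 90.4 − 20·log₁₀(7.0) = 73.50 dB.
Combined: 10·log₁₀(10^(78.78/10)+10^(73.50/10)) = 79.9 dB SPL.

79.9 dB SPL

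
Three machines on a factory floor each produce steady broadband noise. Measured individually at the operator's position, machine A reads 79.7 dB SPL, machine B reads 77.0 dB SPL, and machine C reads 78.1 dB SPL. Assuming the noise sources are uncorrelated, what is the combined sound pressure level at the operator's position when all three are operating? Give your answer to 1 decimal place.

Add the sources as powers (linear), then convert back to dB:
L_total = 10·log₁₀(10^(79.7/10) + 10^(77.0/10) + 10^(78.1/10)) = 10·log₁₀(208000000) = 83.2 dB SPL.

83.2 dB SPL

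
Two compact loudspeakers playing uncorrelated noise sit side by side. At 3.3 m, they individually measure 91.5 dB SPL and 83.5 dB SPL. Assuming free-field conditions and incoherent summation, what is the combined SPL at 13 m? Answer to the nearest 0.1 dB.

80.2 dB SPL

Combined at 3.3 m: 10·log₁₀(10^(91.5/10)+10^(83.5/10)) = 92.14 dB SPL.
Then apply −20·log₁₀(13/3.3) = -11.91 dB → 80.2 dB SPL.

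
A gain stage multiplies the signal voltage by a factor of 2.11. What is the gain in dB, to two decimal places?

6.49 dB

For a voltage ratio, dB = 20·log₁₀(V₂/V₁).
20·log₁₀(2.11) = 6.49 dB.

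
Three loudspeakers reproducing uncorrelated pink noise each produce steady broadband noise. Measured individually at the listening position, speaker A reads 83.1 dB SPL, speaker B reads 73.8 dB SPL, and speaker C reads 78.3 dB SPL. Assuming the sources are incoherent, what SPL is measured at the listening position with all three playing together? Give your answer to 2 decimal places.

84.71 dB SPL

Incoherent sources sum as intensities:
L_total = 10·log₁₀(10^(83.1/10) + 10^(73.8/10) + 10^(78.3/10)) = 10·log₁₀(295800000) = 84.71 dB SPL.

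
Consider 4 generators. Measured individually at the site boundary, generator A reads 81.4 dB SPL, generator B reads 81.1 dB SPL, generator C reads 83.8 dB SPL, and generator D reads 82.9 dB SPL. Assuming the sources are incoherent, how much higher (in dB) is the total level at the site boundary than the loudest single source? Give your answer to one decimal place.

Incoherent sources sum as intensities:
L_total = 10·log₁₀(10^(81.4/10) + 10^(81.1/10) + 10^(83.8/10) + 10^(82.9/10)) = 88.46 dB SPL.
Excess over the loudest (83.8 dB): 88.46 − 83.8 = 4.7 dB.

4.7 dB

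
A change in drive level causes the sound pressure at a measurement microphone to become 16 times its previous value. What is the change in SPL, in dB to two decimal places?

Sound pressure is an amplitude quantity: ΔL = 20·log₁₀(p₂/p₁).
20·log₁₀(16) = 24.08 dB.

24.08 dB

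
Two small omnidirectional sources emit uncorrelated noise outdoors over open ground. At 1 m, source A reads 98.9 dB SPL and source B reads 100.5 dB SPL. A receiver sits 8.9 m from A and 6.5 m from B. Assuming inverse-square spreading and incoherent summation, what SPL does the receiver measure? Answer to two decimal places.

At the listener: L_A = 98.9 − 20·log₁₀(8.9) = 79.912 dB; L_B = 100.5 − 20·log₁₀(6.5) = 84.242 dB.
Combined: 10·log₁₀(10^(79.912/10)+10^(84.242/10)) = 85.61 dB SPL.

85.61 dB SPL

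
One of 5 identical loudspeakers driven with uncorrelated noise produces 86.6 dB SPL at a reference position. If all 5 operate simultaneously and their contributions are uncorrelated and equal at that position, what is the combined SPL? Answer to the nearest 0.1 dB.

93.6 dB SPL

5 equal incoherent sources raise the level by 10·log₁₀(5) = 6.99 dB.
L_total = 86.6 + 6.99 = 93.6 dB SPL.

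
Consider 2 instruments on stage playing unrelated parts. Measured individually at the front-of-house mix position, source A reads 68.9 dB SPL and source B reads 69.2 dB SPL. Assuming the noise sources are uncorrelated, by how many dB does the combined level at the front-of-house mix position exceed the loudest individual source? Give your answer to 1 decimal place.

2.9 dB

Add the sources as powers (linear), then convert back to dB:
L_total = 10·log₁₀(10^(68.9/10) + 10^(69.2/10)) = 72.06 dB SPL.
Excess over the loudest (69.2 dB): 72.06 − 69.2 = 2.9 dB.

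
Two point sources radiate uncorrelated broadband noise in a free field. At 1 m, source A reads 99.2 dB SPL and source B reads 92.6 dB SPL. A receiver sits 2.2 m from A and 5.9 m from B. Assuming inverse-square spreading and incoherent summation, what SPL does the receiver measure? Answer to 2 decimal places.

92.48 dB SPL

At the listener: L_A = 99.2 − 20·log₁₀(2.2) = 92.352 dB; L_B = 92.6 − 20·log₁₀(5.9) = 77.183 dB.
Combined: 10·log₁₀(10^(92.352/10)+10^(77.183/10)) = 92.48 dB SPL.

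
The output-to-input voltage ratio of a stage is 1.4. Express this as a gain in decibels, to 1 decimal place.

2.9 dB

For a voltage ratio, dB = 20·log₁₀(V₂/V₁).
20·log₁₀(1.4) = 2.9 dB.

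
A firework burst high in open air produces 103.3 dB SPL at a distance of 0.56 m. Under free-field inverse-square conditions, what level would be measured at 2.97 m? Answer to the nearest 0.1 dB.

For a point source in a free field, ΔL = −20·log₁₀(d₂/d₁).
ΔL = −20·log₁₀(2.97/0.56) = -14.49 dB, so L₂ = 103.3 + (-14.49) = 88.8 dB SPL.

88.8 dB SPL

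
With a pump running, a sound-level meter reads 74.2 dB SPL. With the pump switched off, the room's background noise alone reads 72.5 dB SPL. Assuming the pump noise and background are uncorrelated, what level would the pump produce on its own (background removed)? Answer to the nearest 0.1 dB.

Background correction is a power subtraction:
L_src = 10·log₁₀(10^(74.2/10) − 10^(72.5/10)) = 10·log₁₀(8520000) = 69.3 dB SPL.

69.3 dB SPL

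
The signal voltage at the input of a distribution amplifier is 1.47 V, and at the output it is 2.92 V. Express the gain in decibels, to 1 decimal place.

Voltage ratio → dB uses the 20·log₁₀ form:
20·log₁₀(2.92/1.47) = 20·log₁₀(1.986) = 6.0 dB.

6.0 dB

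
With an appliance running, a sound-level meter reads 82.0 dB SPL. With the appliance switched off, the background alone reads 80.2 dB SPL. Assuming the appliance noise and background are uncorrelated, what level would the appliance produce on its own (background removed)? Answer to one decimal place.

77.3 dB SPL

Background correction is a power subtraction:
L_src = 10·log₁₀(10^(82.0/10) − 10^(80.2/10)) = 10·log₁₀(53780000) = 77.3 dB SPL.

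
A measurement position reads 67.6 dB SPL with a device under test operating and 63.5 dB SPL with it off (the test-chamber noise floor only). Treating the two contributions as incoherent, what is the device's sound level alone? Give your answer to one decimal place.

Subtract intensities: L_src = 10·log₁₀(10^(L_total/10) − 10^(L_bg/10)).
L_src = 10·log₁₀(10^(67.6/10) − 10^(63.5/10)) = 10·log₁₀(3516000) = 65.5 dB SPL.

65.5 dB SPL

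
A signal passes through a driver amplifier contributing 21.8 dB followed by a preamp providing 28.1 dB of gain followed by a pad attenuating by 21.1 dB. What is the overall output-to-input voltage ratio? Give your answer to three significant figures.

27.5

Net gain = 21.8 + 28.1 + (−21.1) = 28.8 dB.
Voltage ratio = 10^(28.8/20) = 27.5.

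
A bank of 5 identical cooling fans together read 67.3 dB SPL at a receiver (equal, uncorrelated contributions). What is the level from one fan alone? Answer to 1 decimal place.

60.3 dB SPL

5 equal incoherent sources add 10·log₁₀(5) = 6.99 dB over one source.
L_one = 67.3 − 6.99 = 60.3 dB SPL.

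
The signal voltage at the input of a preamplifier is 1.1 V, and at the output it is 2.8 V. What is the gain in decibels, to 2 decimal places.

8.12 dB

For a voltage ratio, dB = 20·log₁₀(V₂/V₁).
20·log₁₀(2.8/1.1) = 20·log₁₀(2.545) = 8.12 dB.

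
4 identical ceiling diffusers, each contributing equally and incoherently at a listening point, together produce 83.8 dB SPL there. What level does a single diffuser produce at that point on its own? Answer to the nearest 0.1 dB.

77.8 dB SPL

4 equal incoherent sources add 10·log₁₀(4) = 6.02 dB over one source.
L_one = 83.8 − 6.02 = 77.8 dB SPL.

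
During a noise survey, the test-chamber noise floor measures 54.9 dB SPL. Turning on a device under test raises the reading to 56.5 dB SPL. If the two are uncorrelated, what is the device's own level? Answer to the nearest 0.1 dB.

51.4 dB SPL

Remove the background by subtracting linear intensities:
L_src = 10·log₁₀(10^(56.5/10) − 10^(54.9/10)) = 10·log₁₀(137700) = 51.4 dB SPL.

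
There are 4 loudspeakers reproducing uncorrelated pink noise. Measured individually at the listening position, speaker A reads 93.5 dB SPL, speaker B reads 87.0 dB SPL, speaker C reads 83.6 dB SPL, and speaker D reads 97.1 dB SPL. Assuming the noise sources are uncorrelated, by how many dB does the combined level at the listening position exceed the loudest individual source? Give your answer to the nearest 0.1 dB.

2.0 dB

Incoherent sources sum as intensities:
L_total = 10·log₁₀(10^(93.5/10) + 10^(87.0/10) + 10^(83.6/10) + 10^(97.1/10)) = 99.08 dB SPL.
Excess over the loudest (97.1 dB): 99.08 − 97.1 = 2.0 dB.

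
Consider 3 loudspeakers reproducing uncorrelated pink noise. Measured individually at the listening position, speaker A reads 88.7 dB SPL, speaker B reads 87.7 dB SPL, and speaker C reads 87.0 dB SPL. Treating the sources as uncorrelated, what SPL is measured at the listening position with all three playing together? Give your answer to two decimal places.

Incoherent sources sum as intensities:
L_total = 10·log₁₀(10^(88.7/10) + 10^(87.7/10) + 10^(87.0/10)) = 10·log₁₀(1831000000) = 92.63 dB SPL.

92.63 dB SPL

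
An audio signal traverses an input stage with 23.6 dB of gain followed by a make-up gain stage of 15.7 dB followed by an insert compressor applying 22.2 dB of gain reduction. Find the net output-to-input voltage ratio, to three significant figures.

Net gain = 23.6 + 15.7 + (−22.2) = 17.1 dB.
Voltage ratio = 10^(17.1/20) = 7.16.

7.16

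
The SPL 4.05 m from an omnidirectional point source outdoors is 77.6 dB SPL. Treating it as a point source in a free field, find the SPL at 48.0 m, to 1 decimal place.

56.1 dB SPL

For a point source in a free field, ΔL = −20·log₁₀(d₂/d₁).
ΔL = −20·log₁₀(48.0/4.05) = -21.48 dB, so L₂ = 77.6 + (-21.48) = 56.1 dB SPL.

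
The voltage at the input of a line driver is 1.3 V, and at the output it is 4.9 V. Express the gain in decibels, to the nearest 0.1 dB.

11.5 dB

Voltage is an amplitude quantity, so gain = 20·log₁₀(V_out/V_in).
20·log₁₀(4.9/1.3) = 20·log₁₀(3.769) = 11.5 dB.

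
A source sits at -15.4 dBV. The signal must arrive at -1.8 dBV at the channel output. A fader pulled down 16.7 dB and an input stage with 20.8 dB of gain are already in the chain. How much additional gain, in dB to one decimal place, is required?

9.5 dB

The required make-up gain is the shortfall in the dB sum.
G = -1.8 − (-15.4) + 16.7 − 20.8 = 9.5 dB.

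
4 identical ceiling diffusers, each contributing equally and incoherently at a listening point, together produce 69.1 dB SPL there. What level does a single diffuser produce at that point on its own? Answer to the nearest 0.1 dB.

4 equal incoherent sources add 10·log₁₀(4) = 6.02 dB over one source.
L_one = 69.1 − 6.02 = 63.1 dB SPL.

63.1 dB SPL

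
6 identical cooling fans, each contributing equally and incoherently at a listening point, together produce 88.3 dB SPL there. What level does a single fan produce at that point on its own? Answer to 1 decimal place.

80.5 dB SPL

6 equal incoherent sources add 10·log₁₀(6) = 7.78 dB over one source.
L_one = 88.3 − 7.78 = 80.5 dB SPL.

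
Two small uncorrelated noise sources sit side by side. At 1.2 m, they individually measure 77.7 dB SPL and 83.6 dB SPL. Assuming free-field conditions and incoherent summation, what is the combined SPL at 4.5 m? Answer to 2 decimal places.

Combined at 1.2 m: 10·log₁₀(10^(77.7/10)+10^(83.6/10)) = 84.593 dB SPL.
Then apply −20·log₁₀(4.5/1.2) = -11.481 dB → 73.11 dB SPL.

73.11 dB SPL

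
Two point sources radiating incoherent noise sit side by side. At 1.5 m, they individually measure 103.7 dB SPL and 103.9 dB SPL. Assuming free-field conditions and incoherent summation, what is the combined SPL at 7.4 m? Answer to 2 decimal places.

92.95 dB SPL

Combined at 1.5 m: 10·log₁₀(10^(103.7/10)+10^(103.9/10)) = 106.811 dB SPL.
Then apply −20·log₁₀(7.4/1.5) = -13.863 dB → 92.95 dB SPL.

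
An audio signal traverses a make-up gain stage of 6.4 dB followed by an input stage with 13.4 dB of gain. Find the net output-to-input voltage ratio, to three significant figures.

Net gain = 6.4 + 13.4 = 19.8 dB.
Voltage ratio = 10^(19.8/20) = 9.77.

9.77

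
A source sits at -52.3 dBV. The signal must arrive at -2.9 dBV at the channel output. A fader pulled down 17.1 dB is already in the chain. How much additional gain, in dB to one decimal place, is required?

66.5 dB

The required make-up gain is the shortfall in the dB sum.
G = -2.9 − (-52.3) + 17.1 = 66.5 dB.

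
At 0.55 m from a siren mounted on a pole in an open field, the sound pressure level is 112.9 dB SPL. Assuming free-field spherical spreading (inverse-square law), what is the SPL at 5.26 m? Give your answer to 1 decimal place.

Inverse-square spreading gives ΔL = −20·log₁₀(d₂/d₁).
ΔL = −20·log₁₀(5.26/0.55) = -19.61 dB, so L₂ = 112.9 + (-19.61) = 93.3 dB SPL.

93.3 dB SPL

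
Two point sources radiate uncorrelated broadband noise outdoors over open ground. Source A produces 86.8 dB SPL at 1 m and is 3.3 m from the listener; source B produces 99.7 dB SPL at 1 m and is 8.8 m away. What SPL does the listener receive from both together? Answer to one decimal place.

At the listener: L_A = 86.8 − 20·log₁₀(3.3) = 76.43 dB; L_B = 99.7 − 20·log₁₀(8.8) = 80.81 dB.
Combined: 10·log₁₀(10^(76.43/10)+10^(80.81/10)) = 82.2 dB SPL.

82.2 dB SPL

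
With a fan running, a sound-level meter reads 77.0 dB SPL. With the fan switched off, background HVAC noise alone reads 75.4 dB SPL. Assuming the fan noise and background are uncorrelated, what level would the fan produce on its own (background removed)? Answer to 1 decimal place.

Subtract intensities: L_src = 10·log₁₀(10^(L_total/10) − 10^(L_bg/10)).
L_src = 10·log₁₀(10^(77.0/10) − 10^(75.4/10)) = 10·log₁₀(15450000) = 71.9 dB SPL.

71.9 dB SPL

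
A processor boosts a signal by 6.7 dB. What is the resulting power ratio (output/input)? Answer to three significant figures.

Power ratio = 10^(dB/10).
10^(6.7/10) = 10^(0.6700) = 4.68.

4.68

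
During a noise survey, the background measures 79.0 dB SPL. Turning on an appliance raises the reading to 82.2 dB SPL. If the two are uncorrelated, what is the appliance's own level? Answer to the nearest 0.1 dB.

79.4 dB SPL

Background correction is a power subtraction:
L_src = 10·log₁₀(10^(82.2/10) − 10^(79.0/10)) = 10·log₁₀(86530000) = 79.4 dB SPL.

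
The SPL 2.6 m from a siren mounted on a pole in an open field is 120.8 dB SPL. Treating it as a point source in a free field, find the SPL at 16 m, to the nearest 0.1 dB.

105.0 dB SPL

Free-field point source: level drops by 20·log₁₀ of the distance ratio.
ΔL = −20·log₁₀(16/2.6) = -15.78 dB, so L₂ = 120.8 + (-15.78) = 105.0 dB SPL.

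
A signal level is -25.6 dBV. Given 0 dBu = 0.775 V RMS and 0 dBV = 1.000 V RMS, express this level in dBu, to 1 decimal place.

-23.4 dBu

The offset between the scales is 20·log₁₀(0.775/1.000) = −2.214 dB.
So dBu = -25.6 + 2.214 = -23.4 dBu.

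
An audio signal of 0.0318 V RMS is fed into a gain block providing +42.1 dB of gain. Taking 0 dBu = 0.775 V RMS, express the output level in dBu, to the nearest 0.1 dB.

Input level: 20·log₁₀(0.0318/0.775) = -27.74 dBu.
Output: -27.74 + 42.1 = +14.4 dBu.

+14.4 dBu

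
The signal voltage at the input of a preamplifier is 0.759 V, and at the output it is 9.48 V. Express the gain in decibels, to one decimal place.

Voltage ratio → dB uses the 20·log₁₀ form:
20·log₁₀(9.48/0.759) = 20·log₁₀(12.49) = 21.9 dB.

21.9 dB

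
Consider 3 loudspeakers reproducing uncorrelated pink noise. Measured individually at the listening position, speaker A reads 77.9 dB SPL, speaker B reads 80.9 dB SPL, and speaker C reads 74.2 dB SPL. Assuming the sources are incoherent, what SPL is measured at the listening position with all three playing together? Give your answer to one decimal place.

Uncorrelated sources add in intensity (power), not in dB.
L_total = 10·log₁₀(10^(77.9/10) + 10^(80.9/10) + 10^(74.2/10)) = 10·log₁₀(211000000) = 83.2 dB SPL.

83.2 dB SPL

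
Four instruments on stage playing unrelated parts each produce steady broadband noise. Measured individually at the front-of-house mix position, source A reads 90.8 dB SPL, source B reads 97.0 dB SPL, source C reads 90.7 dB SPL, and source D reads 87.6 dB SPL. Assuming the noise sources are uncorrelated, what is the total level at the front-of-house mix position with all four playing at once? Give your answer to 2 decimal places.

99.01 dB SPL

Add the sources as powers (linear), then convert back to dB:
L_total = 10·log₁₀(10^(90.8/10) + 10^(97.0/10) + 10^(90.7/10) + 10^(87.6/10)) = 10·log₁₀(7964000000) = 99.01 dB SPL.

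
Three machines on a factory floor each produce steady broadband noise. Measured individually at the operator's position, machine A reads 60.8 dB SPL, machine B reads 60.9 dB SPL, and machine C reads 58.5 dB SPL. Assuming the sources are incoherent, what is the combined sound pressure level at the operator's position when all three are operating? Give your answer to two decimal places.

64.97 dB SPL

Add the sources as powers (linear), then convert back to dB:
L_total = 10·log₁₀(10^(60.8/10) + 10^(60.9/10) + 10^(58.5/10)) = 10·log₁₀(3140000) = 64.97 dB SPL.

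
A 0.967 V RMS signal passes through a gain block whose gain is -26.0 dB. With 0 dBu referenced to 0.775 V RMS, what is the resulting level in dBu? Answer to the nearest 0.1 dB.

Input level: 20·log₁₀(0.967/0.775) = 1.92 dBu.
Output: 1.92 − 26.0 = -24.1 dBu.

-24.1 dBu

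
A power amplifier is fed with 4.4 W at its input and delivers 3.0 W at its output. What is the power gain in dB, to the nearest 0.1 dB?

-1.7 dB

Power ratio → dB uses the 10·log₁₀ form:
10·log₁₀(3.0/4.4) = 10·log₁₀(0.6818) = -1.7 dB.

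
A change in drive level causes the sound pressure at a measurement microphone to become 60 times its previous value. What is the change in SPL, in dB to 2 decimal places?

35.56 dB

SPL change from a pressure ratio uses the 20·log₁₀ form:
20·log₁₀(60) = 35.56 dB.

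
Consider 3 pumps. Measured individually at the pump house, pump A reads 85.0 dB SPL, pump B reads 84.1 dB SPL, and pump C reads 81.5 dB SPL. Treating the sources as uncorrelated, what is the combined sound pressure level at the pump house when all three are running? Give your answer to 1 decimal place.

Uncorrelated sources add in intensity (power), not in dB.
L_total = 10·log₁₀(10^(85.0/10) + 10^(84.1/10) + 10^(81.5/10)) = 10·log₁₀(714500000) = 88.5 dB SPL.

88.5 dB SPL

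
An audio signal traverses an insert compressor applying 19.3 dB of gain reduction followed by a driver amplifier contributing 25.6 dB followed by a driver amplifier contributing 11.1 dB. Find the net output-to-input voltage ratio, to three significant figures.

7.41

Net gain = (−19.3) + 25.6 + 11.1 = 17.4 dB.
Voltage ratio = 10^(17.4/20) = 7.41.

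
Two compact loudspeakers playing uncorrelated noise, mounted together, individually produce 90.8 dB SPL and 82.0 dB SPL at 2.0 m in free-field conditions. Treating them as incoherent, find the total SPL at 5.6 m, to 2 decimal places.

Combined at 2.0 m: 10·log₁₀(10^(90.8/10)+10^(82.0/10)) = 91.338 dB SPL.
Then apply −20·log₁₀(5.6/2.0) = -8.943 dB → 82.39 dB SPL.

82.39 dB SPL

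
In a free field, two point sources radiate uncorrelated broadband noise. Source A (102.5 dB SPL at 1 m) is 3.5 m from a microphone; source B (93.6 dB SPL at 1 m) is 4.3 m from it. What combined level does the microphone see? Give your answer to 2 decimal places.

At the listener: L_A = 102.5 − 20·log₁₀(3.5) = 91.619 dB; L_B = 93.6 − 20·log₁₀(4.3) = 80.931 dB.
Combined: 10·log₁₀(10^(91.619/10)+10^(80.931/10)) = 91.97 dB SPL.

91.97 dB SPL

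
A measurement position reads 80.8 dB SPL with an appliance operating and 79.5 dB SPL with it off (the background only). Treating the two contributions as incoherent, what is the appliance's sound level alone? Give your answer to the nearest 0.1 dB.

Subtract intensities: L_src = 10·log₁₀(10^(L_total/10) − 10^(L_bg/10)).
L_src = 10·log₁₀(10^(80.8/10) − 10^(79.5/10)) = 10·log₁₀(31100000) = 74.9 dB SPL.

74.9 dB SPL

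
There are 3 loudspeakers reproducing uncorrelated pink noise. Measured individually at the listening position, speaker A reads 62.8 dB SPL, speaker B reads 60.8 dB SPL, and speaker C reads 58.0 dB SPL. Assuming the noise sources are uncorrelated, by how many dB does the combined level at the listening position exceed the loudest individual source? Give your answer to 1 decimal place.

2.9 dB

Add the sources as powers (linear), then convert back to dB:
L_total = 10·log₁₀(10^(62.8/10) + 10^(60.8/10) + 10^(58.0/10)) = 65.73 dB SPL.
Excess over the loudest (62.8 dB): 65.73 − 62.8 = 2.9 dB.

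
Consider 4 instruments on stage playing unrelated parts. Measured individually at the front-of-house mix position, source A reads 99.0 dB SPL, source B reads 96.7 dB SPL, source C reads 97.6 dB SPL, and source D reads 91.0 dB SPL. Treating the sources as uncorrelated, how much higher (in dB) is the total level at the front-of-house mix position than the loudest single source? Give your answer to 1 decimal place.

3.9 dB

Incoherent sources sum as intensities:
L_total = 10·log₁₀(10^(99.0/10) + 10^(96.7/10) + 10^(97.6/10) + 10^(91.0/10)) = 102.93 dB SPL.
Excess over the loudest (99.0 dB): 102.93 − 99.0 = 3.9 dB.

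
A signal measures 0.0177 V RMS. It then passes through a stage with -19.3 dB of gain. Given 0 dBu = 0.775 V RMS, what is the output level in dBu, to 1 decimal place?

Input level: 20·log₁₀(0.0177/0.775) = -32.83 dBu.
Output: -32.83 − 19.3 = -52.1 dBu.

-52.1 dBu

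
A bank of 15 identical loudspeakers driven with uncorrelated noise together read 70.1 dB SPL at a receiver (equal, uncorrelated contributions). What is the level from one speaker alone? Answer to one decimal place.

58.3 dB SPL

15 equal incoherent sources add 10·log₁₀(15) = 11.76 dB over one source.
L_one = 70.1 − 11.76 = 58.3 dB SPL.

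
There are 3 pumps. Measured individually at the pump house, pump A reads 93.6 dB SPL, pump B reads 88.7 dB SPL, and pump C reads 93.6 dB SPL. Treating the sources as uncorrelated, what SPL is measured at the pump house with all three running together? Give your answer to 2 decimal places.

Add the sources as powers (linear), then convert back to dB:
L_total = 10·log₁₀(10^(93.6/10) + 10^(88.7/10) + 10^(93.6/10)) = 10·log₁₀(5323000000) = 97.26 dB SPL.

97.26 dB SPL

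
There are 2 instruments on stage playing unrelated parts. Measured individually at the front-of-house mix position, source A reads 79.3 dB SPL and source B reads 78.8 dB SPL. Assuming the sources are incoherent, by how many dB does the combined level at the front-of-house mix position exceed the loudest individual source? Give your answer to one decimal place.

2.8 dB

Add the sources as powers (linear), then convert back to dB:
L_total = 10·log₁₀(10^(79.3/10) + 10^(78.8/10)) = 82.07 dB SPL.
Excess over the loudest (79.3 dB): 82.07 − 79.3 = 2.8 dB.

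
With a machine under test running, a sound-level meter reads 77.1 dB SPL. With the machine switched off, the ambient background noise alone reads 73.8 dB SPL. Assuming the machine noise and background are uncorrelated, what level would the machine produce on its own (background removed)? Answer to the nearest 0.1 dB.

74.4 dB SPL

Remove the background by subtracting linear intensities:
L_src = 10·log₁₀(10^(77.1/10) − 10^(73.8/10)) = 10·log₁₀(27300000) = 74.4 dB SPL.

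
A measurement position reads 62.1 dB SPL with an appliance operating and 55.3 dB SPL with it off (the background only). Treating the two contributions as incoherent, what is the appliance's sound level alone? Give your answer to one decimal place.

61.1 dB SPL

Subtract intensities: L_src = 10·log₁₀(10^(L_total/10) − 10^(L_bg/10)).
L_src = 10·log₁₀(10^(62.1/10) − 10^(55.3/10)) = 10·log₁₀(1283000) = 61.1 dB SPL.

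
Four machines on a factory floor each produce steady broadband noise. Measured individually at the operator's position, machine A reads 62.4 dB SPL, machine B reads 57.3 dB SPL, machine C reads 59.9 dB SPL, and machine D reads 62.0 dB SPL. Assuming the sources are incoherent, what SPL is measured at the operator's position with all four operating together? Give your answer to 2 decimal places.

Add the sources as powers (linear), then convert back to dB:
L_total = 10·log₁₀(10^(62.4/10) + 10^(57.3/10) + 10^(59.9/10) + 10^(62.0/10)) = 10·log₁₀(4837000) = 66.85 dB SPL.

66.85 dB SPL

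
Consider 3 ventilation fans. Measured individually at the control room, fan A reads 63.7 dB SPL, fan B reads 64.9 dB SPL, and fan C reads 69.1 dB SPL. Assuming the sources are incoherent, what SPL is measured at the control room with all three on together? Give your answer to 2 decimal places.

Uncorrelated sources add in intensity (power), not in dB.
L_total = 10·log₁₀(10^(63.7/10) + 10^(64.9/10) + 10^(69.1/10)) = 10·log₁₀(13560000) = 71.32 dB SPL.

71.32 dB SPL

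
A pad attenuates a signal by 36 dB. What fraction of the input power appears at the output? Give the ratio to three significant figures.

Power ratio = 10^(dB/10).
10^(-36/10) = 10^(-3.600) = 0.000251.

0.000251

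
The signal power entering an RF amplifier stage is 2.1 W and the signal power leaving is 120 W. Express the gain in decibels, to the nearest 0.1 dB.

Power ratio → dB uses the 10·log₁₀ form:
10·log₁₀(120/2.1) = 10·log₁₀(57.14) = 17.6 dB.

17.6 dB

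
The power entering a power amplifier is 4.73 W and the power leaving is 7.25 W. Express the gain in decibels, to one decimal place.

1.9 dB

For a power ratio, dB = 10·log₁₀(P₂/P₁).
10·log₁₀(7.25/4.73) = 10·log₁₀(1.533) = 1.9 dB.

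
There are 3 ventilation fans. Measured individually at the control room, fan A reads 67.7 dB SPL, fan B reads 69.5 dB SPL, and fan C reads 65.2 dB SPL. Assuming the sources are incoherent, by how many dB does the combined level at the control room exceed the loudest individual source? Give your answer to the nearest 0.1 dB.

Incoherent sources sum as intensities:
L_total = 10·log₁₀(10^(67.7/10) + 10^(69.5/10) + 10^(65.2/10)) = 72.58 dB SPL.
Excess over the loudest (69.5 dB): 72.58 − 69.5 = 3.1 dB.

3.1 dB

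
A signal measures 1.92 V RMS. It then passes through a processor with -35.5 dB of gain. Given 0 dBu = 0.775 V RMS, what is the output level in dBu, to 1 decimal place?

-27.6 dBu

Input level: 20·log₁₀(1.92/0.775) = 7.88 dBu.
Output: 7.88 − 35.5 = -27.6 dBu.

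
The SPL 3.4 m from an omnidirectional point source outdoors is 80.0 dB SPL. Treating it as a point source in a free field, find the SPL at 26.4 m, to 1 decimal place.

For a point source in a free field, ΔL = −20·log₁₀(d₂/d₁).
ΔL = −20·log₁₀(26.4/3.4) = -17.80 dB, so L₂ = 80.0 + (-17.80) = 62.2 dB SPL.

62.2 dB SPL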